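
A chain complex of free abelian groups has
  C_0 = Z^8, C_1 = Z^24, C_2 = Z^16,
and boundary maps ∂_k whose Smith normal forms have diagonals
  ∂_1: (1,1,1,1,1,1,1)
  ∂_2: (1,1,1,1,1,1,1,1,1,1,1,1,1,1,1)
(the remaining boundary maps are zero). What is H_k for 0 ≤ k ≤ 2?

H_0: b_0 = 8 − 0 − 7 = 1; torsion from ∂_1 factors > 1: none. So H_0 ≅ Z.
H_1: b_1 = 24 − 7 − 15 = 2; torsion from ∂_2 factors > 1: none. So H_1 ≅ Z^2.
H_2: b_2 = 16 − 15 − 0 = 1; torsion from ∂_3 factors > 1: none. So H_2 ≅ Z.

H_0 ≅ Z,  H_1 ≅ Z^2,  H_2 ≅ Z.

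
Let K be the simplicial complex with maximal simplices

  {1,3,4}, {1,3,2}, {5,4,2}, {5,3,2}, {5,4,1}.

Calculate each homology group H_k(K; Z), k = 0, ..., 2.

Take the total order 1 < 2 < 3 < 4 < 5 on the vertex set. Then K (dimension 2) consists of the simplices:

  0-simplices (5): [1], [2], [3], [4], [5]
  1-simplices (10): [1,2], [1,3], [1,4], [1,5], [2,3], [2,4], [2,5], [3,4], [3,5], [4,5]
  2-simplices (5): [1,2,3], [1,3,4], [1,4,5], [2,3,5], [2,4,5]

Hence C_0 ≅ Z^5, C_1 ≅ Z^10, C_2 ≅ Z^5.

∂_1: C_1 → C_0 sends each edge [p,q] (with p < q) to q − p.
The resulting 5×10 matrix has rank 4, and its Smith normal form has invariant factors (1,1,1,1).

The boundary map ∂_2: C_2 → C_1 sends each 2-simplex [p,q,r] to [q,r] − [p,r] + [p,q]. For instance
  ∂[1,3,4] = [3,4] − [1,4] + [1,3],
  ∂[1,2,3] = [2,3] − [1,3] + [1,2].
This gives a 10×5 integer matrix of rank 5; reducing to Smith normal form yields diagonal entries (1,1,1,1,1).

Computing H_k = (kernel of ∂_k) / (image of ∂_{k+1}):

  H_0: rank C_0 − rank ∂_1 = 5 − 4 = 1, and the invariant factors of ∂_1 are all 1, so H_0 = Z.
  H_1: rank ker ∂_1 − rank ∂_2 = (10 − 4) − 5 = 1, and the invariant factors of ∂_2 are all 1, so H_1 = Z.
  H_2: rank ker ∂_2 − rank ∂_3 = (5 − 5) − 0 = 0, and there is no ∂_3, so H_2 = 0.

(K is a triangulation of the Möbius band.)

H_0 ≅ Z,  H_1 ≅ Z,  H_2 = 0.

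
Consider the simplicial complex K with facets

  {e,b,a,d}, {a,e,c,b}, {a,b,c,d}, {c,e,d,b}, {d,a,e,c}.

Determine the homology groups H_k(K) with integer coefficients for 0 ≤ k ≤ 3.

H_0 ≅ Z,  H_1 = 0,  H_2 = 0,  H_3 ≅ Z.

Take the total order a < b < c < d < e on the vertex set. Then K (dimension 3) consists of the simplices:

  0-simplices (5): a, b, c, d, e
  1-simplices (10): ab, ac, ad, ae, bc, bd, be, cd, ce, de
  2-simplices (10): abc, abd, abe, acd, ace, ade, bcd, bce, bde, cde
  3-simplices (5): abcd, abce, abde, acde, bcde

so the chain groups are C_0 ≅ Z^5, C_1 ≅ Z^10, C_2 ≅ Z^10, C_3 ≅ Z^5.

The boundary map ∂_1: C_1 → C_0 is given by ∂[p,q] = [q] − [p]. For instance
  ∂bd = d − b.
This gives a 5×10 integer matrix of rank 4; reducing to Smith normal form yields diagonal entries (1,1,1,1).

The boundary map ∂_2: C_2 → C_1 sends each 2-simplex [p,q,r] to [q,r] − [p,r] + [p,q]. For instance
  ∂bcd = cd − bd + bc,
  ∂abd = bd − ad + ab.
The resulting 10×10 matrix has rank 6, and its Smith normal form has invariant factors (1,1,1,1,1,1).

∂_3: C_3 → C_2 sends each 3-simplex σ to the alternating sum Σ_i (−1)^i (σ with its i-th vertex removed). For instance
  ∂acde = cde − ade + ace − acd,
  ∂abcd = bcd − acd + abd − abc.
This gives a 10×5 integer matrix of rank 4; reducing to Smith normal form yields diagonal entries (1,1,1,1).

Now H_k = ker ∂_k / im ∂_{k+1}, so:

  H_0: rank C_0 − rank ∂_1 = 5 − 4 = 1, and the invariant factors of ∂_1 are all 1, so H_0 ≅ Z.
  H_1: rank ker ∂_1 − rank ∂_2 = (10 − 4) − 6 = 0, and the invariant factors of ∂_2 are all 1, so H_1 ≅ 0.
  H_2: rank ker ∂_2 − rank ∂_3 = (10 − 6) − 4 = 0, and the invariant factors of ∂_3 are all 1, so H_2 ≅ 0.
  H_3: rank ker ∂_3 − rank ∂_4 = (5 − 4) − 0 = 1, and there is no ∂_4, so H_3 ≅ Z.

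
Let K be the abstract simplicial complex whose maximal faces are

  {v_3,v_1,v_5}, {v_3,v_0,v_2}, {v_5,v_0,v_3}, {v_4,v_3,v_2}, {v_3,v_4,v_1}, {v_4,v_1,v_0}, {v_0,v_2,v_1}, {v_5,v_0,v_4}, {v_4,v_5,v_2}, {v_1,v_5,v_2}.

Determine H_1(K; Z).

H_1 ≅ Z/2Z.

We work with the vertex ordering v_0 < v_1 < v_2 < v_3 < v_4 < v_5. The simplices of K, each written with vertices in increasing order, are:

  0-simplices (6): [v_0], [v_1], [v_2], [v_3], [v_4], [v_5]
  1-simplices (15): (15 of them)
  2-simplices (10): [v_0,v_1,v_2], [v_0,v_1,v_4], [v_0,v_2,v_3], [v_0,v_3,v_5], [v_0,v_4,v_5], [v_1,v_2,v_5], [v_1,v_3,v_4], [v_1,v_3,v_5], [v_2,v_3,v_4], [v_2,v_4,v_5]

so the chain groups are C_0 ≅ Z^6, C_1 ≅ Z^15, C_2 ≅ Z^10.

∂_1: C_1 → C_0 sends each edge [p,q] (with p < q) to q − p. For instance
  ∂[v_0,v_3] = [v_3] − [v_0].
This gives a 6×15 integer matrix of rank 5; reducing to Smith normal form yields diagonal entries (1,1,1,1,1).

Boundary ∂_2: C_2 → C_1 acts by ∂[p,q,r] = [q,r] − [p,r] + [p,q]. For instance
  ∂[v_0,v_3,v_5] = [v_3,v_5] − [v_0,v_5] + [v_0,v_3],
  ∂[v_2,v_3,v_4] = [v_3,v_4] − [v_2,v_4] + [v_2,v_3].
The 15×10 boundary matrix has rank 10 and Smith normal form diag(1,1,1,1,1,1,1,1,1,2).

From H_k ≅ ker(∂_k) / im(∂_{k+1}) we obtain:

  H_1: rank ker ∂_1 − rank ∂_2 = (15 − 5) − 10 = 0, and ∂_2 has invariant factor 2 > 1, so H_1 = Z/2Z.

(K is a triangulation of the real projective plane RP^2.)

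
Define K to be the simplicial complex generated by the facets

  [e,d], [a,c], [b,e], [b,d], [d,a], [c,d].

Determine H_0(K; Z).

Take the total order a < b < c < d < e on the vertex set. Then K (dimension 1) consists of the simplices:

  0-simplices (5): a, b, c, d, e
  1-simplices (6): ac, ad, bd, be, cd, de

Hence C_0 ≅ Z^5, C_1 ≅ Z^6.

Boundary ∂_1: C_1 → C_0 is given by ∂[p,q] = [q] − [p].
The 5×6 boundary matrix has rank 4 and Smith normal form diag(1,1,1,1).

Computing H_k = (kernel of ∂_k) / (image of ∂_{k+1}):

  H_0: rank C_0 − rank ∂_1 = 5 − 4 = 1, and the invariant factors of ∂_1 are all 1, so H_0 ≅ Z.

(K is a triangulation of a wedge of 2 circles.)

H_0 = Z.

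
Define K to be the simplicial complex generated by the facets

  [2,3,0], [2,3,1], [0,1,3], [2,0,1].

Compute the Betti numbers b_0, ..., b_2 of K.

b_0 = 1, b_1 = 0, b_2 = 1.

Take the total order 0 < 1 < 2 < 3 on the vertex set. Then K (dimension 2) consists of the simplices:

  0-simplices (4): [0], [1], [2], [3]
  1-simplices (6): [0,1], [0,2], [0,3], [1,2], [1,3], [2,3]
  2-simplices (4): [0,1,2], [0,1,3], [0,2,3], [1,2,3]

so the chain groups are C_0 ≅ Z^4, C_1 ≅ Z^6, C_2 ≅ Z^4.

∂_1: C_1 → C_0 maps an edge to its endpoints' difference, ∂[p,q] = q − p. For instance
  ∂[1,3] = [3] − [1].
The resulting 4×6 matrix has rank 3, and its Smith normal form has invariant factors (1,1,1).

∂_2: C_2 → C_1 sends each 2-simplex [p,q,r] to [q,r] − [p,r] + [p,q]. For instance
  ∂[0,2,3] = [2,3] − [0,3] + [0,2],
  ∂[1,2,3] = [2,3] − [1,3] + [1,2].
The 6×4 boundary matrix has rank 3 and Smith normal form diag(1,1,1).

Computing H_k = (kernel of ∂_k) / (image of ∂_{k+1}):

  H_0: rank C_0 − rank ∂_1 = 4 − 3 = 1, and the invariant factors of ∂_1 are all 1, so H_0 ≅ Z.
  H_1: rank ker ∂_1 − rank ∂_2 = (6 − 3) − 3 = 0, and the invariant factors of ∂_2 are all 1, so H_1 ≅ 0.
  H_2: rank ker ∂_2 − rank ∂_3 = (4 − 3) − 0 = 1, and there is no ∂_3, so H_2 ≅ Z.

As a check, the Euler characteristic is 4 − 6 + 4 = 2, which agrees with 1 − 0 + 1 = 2.

Hence the Betti numbers are b_0 = 1, b_1 = 0, b_2 = 1.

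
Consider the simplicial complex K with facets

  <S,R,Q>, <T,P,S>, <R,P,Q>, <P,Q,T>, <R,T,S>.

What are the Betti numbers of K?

Fix the vertex order P < Q < R < S < T and write every simplex with vertices in increasing order. Then dim K = 2 and the simplices of K are:

  0-simplices (5): P, Q, R, S, T
  1-simplices (10): PQ, PR, PS, PT, QR, QS, QT, RS, RT, ST
  2-simplices (5): PQR, PQT, PST, QRS, RST

Hence C_0 ≅ Z^5, C_1 ≅ Z^10, C_2 ≅ Z^5.

The boundary map ∂_1: C_1 → C_0 sends each edge [p,q] (with p < q) to q − p.
The resulting 5×10 matrix has rank 4, and its Smith normal form has invariant factors (1,1,1,1).

∂_2: C_2 → C_1 sends each 2-simplex [p,q,r] to [q,r] − [p,r] + [p,q]. For instance
  ∂PQR = QR − PR + PQ,
  ∂PST = ST − PT + PS.
This gives a 10×5 integer matrix of rank 5; reducing to Smith normal form yields diagonal entries (1,1,1,1,1).

Reading off H_k = ker ∂_k / im ∂_{k+1}:

  H_0: rank C_0 − rank ∂_1 = 5 − 4 = 1, and the invariant factors of ∂_1 are all 1, so H_0 ≅ Z.
  H_1: rank ker ∂_1 − rank ∂_2 = (10 − 4) − 5 = 1, and the invariant factors of ∂_2 are all 1, so H_1 ≅ Z.
  H_2: rank ker ∂_2 − rank ∂_3 = (5 − 5) − 0 = 0, and there is no ∂_3, so H_2 ≅ 0.

Hence the Betti numbers are b_0 = 1, b_1 = 1, b_2 = 0.

b_0 = 1, b_1 = 1, b_2 = 0.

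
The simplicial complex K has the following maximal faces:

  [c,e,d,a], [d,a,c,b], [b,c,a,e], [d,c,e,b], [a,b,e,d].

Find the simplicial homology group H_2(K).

H_2 = 0.

Take the total order a < b < c < d < e on the vertex set. Then K (dimension 3) consists of the simplices:

  0-simplices (5): a, b, c, d, e
  1-simplices (10): ab, ac, ad, ae, bc, bd, be, cd, ce, de
  2-simplices (10): abc, abd, abe, acd, ace, ade, bcd, bce, bde, cde
  3-simplices (5): abcd, abce, abde, acde, bcde

giving chain groups C_0 ≅ Z^5, C_1 ≅ Z^10, C_2 ≅ Z^10, C_3 ≅ Z^5.

The boundary map ∂_1: C_1 → C_0 sends each edge [p,q] (with p < q) to q − p. For instance
  ∂be = e − b.
The 5×10 boundary matrix has rank 4 and Smith normal form diag(1,1,1,1).

The boundary map ∂_2: C_2 → C_1 acts by ∂[p,q,r] = [q,r] − [p,r] + [p,q]. For instance
  ∂abd = bd − ad + ab,
  ∂cde = de − ce + cd.
As a 10×10 matrix over Z this has rank 6, with invariant factors (1,1,1,1,1,1).

∂_3: C_3 → C_2 sends each 3-simplex σ to the alternating sum Σ_i (−1)^i (σ with its i-th vertex removed). For instance
  ∂abcd = bcd − acd + abd − abc,
  ∂abde = bde − ade + abe − abd.
This gives a 10×5 integer matrix of rank 4; reducing to Smith normal form yields diagonal entries (1,1,1,1).

From H_k ≅ ker(∂_k) / im(∂_{k+1}) we obtain:

  H_2: rank ker ∂_2 − rank ∂_3 = (10 − 6) − 4 = 0, and the invariant factors of ∂_3 are all 1, so H_2 ≅ 0.

(K is a triangulation of the 3-sphere S^3.)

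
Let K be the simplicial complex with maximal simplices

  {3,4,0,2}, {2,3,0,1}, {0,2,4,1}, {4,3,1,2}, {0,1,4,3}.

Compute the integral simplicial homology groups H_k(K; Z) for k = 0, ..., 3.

H_0 ≅ Z,  H_1 = 0,  H_2 = 0,  H_3 ≅ Z.

Fix the vertex order 0 < 1 < 2 < 3 < 4 and write every simplex with vertices in increasing order. Then dim K = 3 and the simplices of K are:

  0-simplices (5): [0], [1], [2], [3], [4]
  1-simplices (10): [0,1], [0,2], [0,3], [0,4], [1,2], [1,3], [1,4], [2,3], [2,4], [3,4]
  2-simplices (10): [0,1,2], [0,1,3], [0,1,4], [0,2,3], [0,2,4], [0,3,4], [1,2,3], [1,2,4], [1,3,4], [2,3,4]
  3-simplices (5): [0,1,2,3], [0,1,2,4], [0,1,3,4], [0,2,3,4], [1,2,3,4]

Hence C_0 ≅ Z^5, C_1 ≅ Z^10, C_2 ≅ Z^10, C_3 ≅ Z^5.

Boundary ∂_1: C_1 → C_0 sends each edge [p,q] (with p < q) to q − p. For instance
  ∂[2,4] = [4] − [2].
This gives a 5×10 integer matrix of rank 4; reducing to Smith normal form yields diagonal entries (1,1,1,1).

The boundary map ∂_2: C_2 → C_1 maps a triangle to the signed sum of its edges. For instance
  ∂[1,3,4] = [3,4] − [1,4] + [1,3],
  ∂[0,2,4] = [2,4] − [0,4] + [0,2].
The 10×10 boundary matrix has rank 6 and Smith normal form diag(1,1,1,1,1,1).

Boundary ∂_3: C_3 → C_2 sends each 3-simplex σ to the alternating sum Σ_i (−1)^i (σ with its i-th vertex removed). For instance
  ∂[0,1,3,4] = [1,3,4] − [0,3,4] + [0,1,4] − [0,1,3],
  ∂[1,2,3,4] = [2,3,4] − [1,3,4] + [1,2,4] − [1,2,3].
The resulting 10×5 matrix has rank 4, and its Smith normal form has invariant factors (1,1,1,1).

Computing H_k = (kernel of ∂_k) / (image of ∂_{k+1}):

  H_0: rank C_0 − rank ∂_1 = 5 − 4 = 1, and the invariant factors of ∂_1 are all 1, so H_0 ≅ Z.
  H_1: rank ker ∂_1 − rank ∂_2 = (10 − 4) − 6 = 0, and the invariant factors of ∂_2 are all 1, so H_1 ≅ 0.
  H_2: rank ker ∂_2 − rank ∂_3 = (10 − 6) − 4 = 0, and the invariant factors of ∂_3 are all 1, so H_2 ≅ 0.
  H_3: rank ker ∂_3 − rank ∂_4 = (5 − 4) − 0 = 1, and there is no ∂_4, so H_3 ≅ Z.

As a check, the Euler characteristic is 5 − 10 + 10 − 5 = 0, which agrees with 1 − 0 + 0 − 1 = 0.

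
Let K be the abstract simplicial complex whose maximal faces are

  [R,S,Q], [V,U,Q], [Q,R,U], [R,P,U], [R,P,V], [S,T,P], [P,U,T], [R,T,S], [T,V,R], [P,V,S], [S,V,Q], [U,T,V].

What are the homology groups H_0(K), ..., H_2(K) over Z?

Take the total order P < Q < R < S < T < U < V on the vertex set. Then K (dimension 2) consists of the simplices:

  0-simplices (7): P, Q, R, S, T, U, V
  1-simplices (18): PR, PS, PT, PU, PV, QR, QS, QU, QV, RS, RT, RU, RV, ST, SV, TU, TV, UV
  2-simplices (12): PRU, PRV, PST, PSV, PTU, QRS, QRU, QSV, QUV, RST, RTV, TUV

so the chain groups are C_0 ≅ Z^7, C_1 ≅ Z^18, C_2 ≅ Z^12.

∂_1: C_1 → C_0 is given by ∂[p,q] = [q] − [p].
The resulting 7×18 matrix has rank 6, and its Smith normal form has invariant factors (1,1,1,1,1,1).

The boundary map ∂_2: C_2 → C_1 sends each 2-simplex [p,q,r] to [q,r] − [p,r] + [p,q]. For instance
  ∂QRU = RU − QU + QR,
  ∂QRS = RS − QS + QR.
This gives a 18×12 integer matrix of rank 12; reducing to Smith normal form yields diagonal entries (1,1,1,1,1,1,1,1,1,1,1,2).

Reading off H_k = ker ∂_k / im ∂_{k+1}:

  H_0: rank C_0 − rank ∂_1 = 7 − 6 = 1, and the invariant factors of ∂_1 are all 1, so H_0 = Z.
  H_1: rank ker ∂_1 − rank ∂_2 = (18 − 6) − 12 = 0, and ∂_2 has invariant factor 2 > 1, so H_1 = Z/2Z.
  H_2: rank ker ∂_2 − rank ∂_3 = (12 − 12) − 0 = 0, and there is no ∂_3, so H_2 = 0.

H_0 = Z,  H_1 = Z/2Z,  H_2 = 0.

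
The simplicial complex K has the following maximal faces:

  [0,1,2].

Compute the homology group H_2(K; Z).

H_2 = 0.

We work with the vertex ordering 0 < 1 < 2. The simplices of K, each written with vertices in increasing order, are:

  0-simplices (3): [0], [1], [2]
  1-simplices (3): [0,1], [0,2], [1,2]
  2-simplices (1): [0,1,2]

giving chain groups C_0 ≅ Z^3, C_1 ≅ Z^3, C_2 ≅ Z^1.

Boundary ∂_1: C_1 → C_0 maps an edge to its endpoints' difference, ∂[p,q] = q − p. For instance
  ∂[1,2] = [2] − [1].
The resulting 3×3 matrix has rank 2, and its Smith normal form has invariant factors (1,1).

∂_2: C_2 → C_1 acts by ∂[p,q,r] = [q,r] − [p,r] + [p,q]. For instance
  ∂[0,1,2] = [1,2] − [0,2] + [0,1].
As a 3×1 matrix over Z this has rank 1, with invariant factors (1).

From H_k ≅ ker(∂_k) / im(∂_{k+1}) we obtain:

  H_2: rank ker ∂_2 − rank ∂_3 = (1 − 1) − 0 = 0, and there is no ∂_3, so H_2 ≅ 0.

(K is a triangulation of the 2-simplex.)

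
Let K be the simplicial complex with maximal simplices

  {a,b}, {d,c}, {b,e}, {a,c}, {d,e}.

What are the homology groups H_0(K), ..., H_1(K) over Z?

We work with the vertex ordering a < b < c < d < e. The simplices of K, each written with vertices in increasing order, are:

  0-simplices (5): a, b, c, d, e
  1-simplices (5): ab, ac, be, cd, de

Hence C_0 ≅ Z^5, C_1 ≅ Z^5.

Boundary ∂_1: C_1 → C_0 maps an edge to its endpoints' difference, ∂[p,q] = q − p.
This gives a 5×5 integer matrix of rank 4; reducing to Smith normal form yields diagonal entries (1,1,1,1).

Reading off H_k = ker ∂_k / im ∂_{k+1}:

  H_0: rank C_0 − rank ∂_1 = 5 − 4 = 1, and the invariant factors of ∂_1 are all 1, so H_0 ≅ Z.
  H_1: rank ker ∂_1 − rank ∂_2 = (5 − 4) − 0 = 1, and there is no ∂_2, so H_1 ≅ Z.

H_0 = Z,  H_1 = Z.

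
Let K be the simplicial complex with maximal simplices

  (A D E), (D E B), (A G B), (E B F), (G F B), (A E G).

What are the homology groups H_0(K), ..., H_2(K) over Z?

H_0 = Z,  H_1 = Z,  H_2 = 0.

Fix the vertex order A < B < D < E < F < G and write every simplex with vertices in increasing order. Then dim K = 2 and the simplices of K are:

  0-simplices (6): A, B, D, E, F, G
  1-simplices (12): AB, AD, AE, AG, BD, BE, BF, BG, DE, EF, EG, FG
  2-simplices (6): ABG, ADE, AEG, BDE, BEF, BFG

Hence C_0 ≅ Z^6, C_1 ≅ Z^12, C_2 ≅ Z^6.

Boundary ∂_1: C_1 → C_0 maps an edge to its endpoints' difference, ∂[p,q] = q − p. For instance
  ∂BG = G − B.
This gives a 6×12 integer matrix of rank 5; reducing to Smith normal form yields diagonal entries (1,1,1,1,1).

Boundary ∂_2: C_2 → C_1 maps a triangle to the signed sum of its edges. For instance
  ∂ADE = DE − AE + AD,
  ∂BDE = DE − BE + BD.
The 12×6 boundary matrix has rank 6 and Smith normal form diag(1,1,1,1,1,1).

Now H_k = ker ∂_k / im ∂_{k+1}, so:

  H_0: rank C_0 − rank ∂_1 = 6 − 5 = 1, and the invariant factors of ∂_1 are all 1, so H_0 = Z.
  H_1: rank ker ∂_1 − rank ∂_2 = (12 − 5) − 6 = 1, and the invariant factors of ∂_2 are all 1, so H_1 = Z.
  H_2: rank ker ∂_2 − rank ∂_3 = (6 − 6) − 0 = 0, and there is no ∂_3, so H_2 = 0.

As a check, the Euler characteristic is 6 − 12 + 6 = 0, which agrees with 1 − 1 + 0 = 0.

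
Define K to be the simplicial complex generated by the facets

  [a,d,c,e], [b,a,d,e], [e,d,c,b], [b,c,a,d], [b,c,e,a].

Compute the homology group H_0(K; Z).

H_0 ≅ Z.

Order the vertices as a < b < c < d < e. Listing each simplex with vertices in this order, K has dimension 3 with simplices:

  0-simplices (5): a, b, c, d, e
  1-simplices (10): ab, ac, ad, ae, bc, bd, be, cd, ce, de
  2-simplices (10): abc, abd, abe, acd, ace, ade, bcd, bce, bde, cde
  3-simplices (5): abcd, abce, abde, acde, bcde

Hence C_0 ≅ Z^5, C_1 ≅ Z^10, C_2 ≅ Z^10, C_3 ≅ Z^5.

∂_1: C_1 → C_0 maps an edge to its endpoints' difference, ∂[p,q] = q − p. For instance
  ∂ae = e − a.
This gives a 5×10 integer matrix of rank 4; reducing to Smith normal form yields diagonal entries (1,1,1,1).

∂_2: C_2 → C_1 sends each 2-simplex [p,q,r] to [q,r] − [p,r] + [p,q]. For instance
  ∂ade = de − ae + ad,
  ∂acd = cd − ad + ac.
This gives a 10×10 integer matrix of rank 6; reducing to Smith normal form yields diagonal entries (1,1,1,1,1,1).

Boundary ∂_3: C_3 → C_2 sends each 3-simplex σ to the alternating sum Σ_i (−1)^i (σ with its i-th vertex removed). For instance
  ∂abce = bce − ace + abe − abc,
  ∂abde = bde − ade + abe − abd.
The 10×5 boundary matrix has rank 4 and Smith normal form diag(1,1,1,1).

Reading off H_k = ker ∂_k / im ∂_{k+1}:

  H_0: rank C_0 − rank ∂_1 = 5 − 4 = 1, and the invariant factors of ∂_1 are all 1, so H_0 = Z.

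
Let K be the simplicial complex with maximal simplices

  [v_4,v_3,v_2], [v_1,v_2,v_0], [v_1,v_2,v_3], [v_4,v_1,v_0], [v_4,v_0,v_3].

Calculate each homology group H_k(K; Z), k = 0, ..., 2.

H_0 ≅ Z,  H_1 ≅ Z,  H_2 = 0.

Fix the vertex order v_0 < v_1 < v_2 < v_3 < v_4 and write every simplex with vertices in increasing order. Then dim K = 2 and the simplices of K are:

  0-simplices (5): [v_0], [v_1], [v_2], [v_3], [v_4]
  1-simplices (10): [v_0,v_1], [v_0,v_2], [v_0,v_3], [v_0,v_4], [v_1,v_2], [v_1,v_3], [v_1,v_4], [v_2,v_3], [v_2,v_4], [v_3,v_4]
  2-simplices (5): [v_0,v_1,v_2], [v_0,v_1,v_4], [v_0,v_3,v_4], [v_1,v_2,v_3], [v_2,v_3,v_4]

giving chain groups C_0 ≅ Z^5, C_1 ≅ Z^10, C_2 ≅ Z^5.

Boundary ∂_1: C_1 → C_0 sends each edge [p,q] (with p < q) to q − p. For instance
  ∂[v_2,v_3] = [v_3] − [v_2].
The 5×10 boundary matrix has rank 4 and Smith normal form diag(1,1,1,1).

The boundary map ∂_2: C_2 → C_1 maps a triangle to the signed sum of its edges. For instance
  ∂[v_0,v_3,v_4] = [v_3,v_4] − [v_0,v_4] + [v_0,v_3],
  ∂[v_1,v_2,v_3] = [v_2,v_3] − [v_1,v_3] + [v_1,v_2].
As a 10×5 matrix over Z this has rank 5, with invariant factors (1,1,1,1,1).

Computing H_k = (kernel of ∂_k) / (image of ∂_{k+1}):

  H_0: rank C_0 − rank ∂_1 = 5 − 4 = 1, and the invariant factors of ∂_1 are all 1, so H_0 = Z.
  H_1: rank ker ∂_1 − rank ∂_2 = (10 − 4) − 5 = 1, and the invariant factors of ∂_2 are all 1, so H_1 = Z.
  H_2: rank ker ∂_2 − rank ∂_3 = (5 − 5) − 0 = 0, and there is no ∂_3, so H_2 = 0.

(K is a triangulation of the Möbius band.)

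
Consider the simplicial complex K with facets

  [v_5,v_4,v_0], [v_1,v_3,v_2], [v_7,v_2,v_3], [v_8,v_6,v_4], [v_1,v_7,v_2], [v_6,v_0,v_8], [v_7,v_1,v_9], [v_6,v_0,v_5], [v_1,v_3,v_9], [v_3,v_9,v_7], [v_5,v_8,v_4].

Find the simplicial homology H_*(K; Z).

Take the total order v_0 < v_1 < v_2 < v_3 < v_4 < v_5 < v_6 < v_7 < v_8 < v_9 on the vertex set. Then K (dimension 2) consists of the simplices:

  0-simplices (10): [v_0], [v_1], [v_2], [v_3], [v_4], [v_5], [v_6], [v_7], [v_8], [v_9]
  1-simplices (19): (19 of them)
  2-simplices (11): (11 of them)

Hence C_0 ≅ Z^10, C_1 ≅ Z^19, C_2 ≅ Z^11.

Boundary ∂_1: C_1 → C_0 is given by ∂[p,q] = [q] − [p]. For instance
  ∂[v_6,v_8] = [v_8] − [v_6].
The resulting 10×19 matrix has rank 8, and its Smith normal form has invariant factors (1,1,1,1,1,1,1,1).

Boundary ∂_2: C_2 → C_1 maps a triangle to the signed sum of its edges. For instance
  ∂[v_2,v_3,v_7] = [v_3,v_7] − [v_2,v_7] + [v_2,v_3],
  ∂[v_0,v_4,v_5] = [v_4,v_5] − [v_0,v_5] + [v_0,v_4].
The 19×11 boundary matrix has rank 10 and Smith normal form diag(1,1,1,1,1,1,1,1,1,1).

Reading off H_k = ker ∂_k / im ∂_{k+1}:

  H_0: rank C_0 − rank ∂_1 = 10 − 8 = 2, and the invariant factors of ∂_1 are all 1, so H_0 = Z^2.
  H_1: rank ker ∂_1 − rank ∂_2 = (19 − 8) − 10 = 1, and the invariant factors of ∂_2 are all 1, so H_1 = Z.
  H_2: rank ker ∂_2 − rank ∂_3 = (11 − 10) − 0 = 1, and there is no ∂_3, so H_2 = Z.

As a check, the Euler characteristic is 10 − 19 + 11 = 2, which agrees with 2 − 1 + 1 = 2.

H_0 ≅ Z^2,  H_1 ≅ Z,  H_2 ≅ Z.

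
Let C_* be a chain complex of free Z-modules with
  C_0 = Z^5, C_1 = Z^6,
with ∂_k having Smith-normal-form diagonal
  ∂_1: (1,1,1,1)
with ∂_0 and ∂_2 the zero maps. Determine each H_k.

H_0: b_0 = 5 − 0 − 4 = 1; torsion from ∂_1 factors > 1: none. So H_0 ≅ Z.
H_1: b_1 = 6 − 4 − 0 = 2; torsion from ∂_2 factors > 1: none. So H_1 ≅ Z^2.

H_0 ≅ Z,  H_1 ≅ Z^2.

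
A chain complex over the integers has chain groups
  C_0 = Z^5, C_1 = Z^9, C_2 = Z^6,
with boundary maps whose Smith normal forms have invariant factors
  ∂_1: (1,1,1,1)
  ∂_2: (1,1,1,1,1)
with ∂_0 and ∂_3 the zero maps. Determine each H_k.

H_0: b_0 = 5 − 0 − 4 = 1; torsion from ∂_1 factors > 1: none. So H_0 ≅ Z.
H_1: b_1 = 9 − 4 − 5 = 0; torsion from ∂_2 factors > 1: none. So H_1 ≅ 0.
H_2: b_2 = 6 − 5 − 0 = 1; torsion from ∂_3 factors > 1: none. So H_2 ≅ Z.

H_0 ≅ Z,  H_1 = 0,  H_2 ≅ Z.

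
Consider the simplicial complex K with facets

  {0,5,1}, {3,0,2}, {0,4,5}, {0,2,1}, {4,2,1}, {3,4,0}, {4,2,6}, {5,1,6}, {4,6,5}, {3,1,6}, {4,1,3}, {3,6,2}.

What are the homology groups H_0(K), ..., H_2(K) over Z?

We work with the vertex ordering 0 < 1 < 2 < 3 < 4 < 5 < 6. The simplices of K, each written with vertices in increasing order, are:

  0-simplices (7): [0], [1], [2], [3], [4], [5], [6]
  1-simplices (18): [0,1], [0,2], [0,3], [0,4], [0,5], [1,2], [1,3], [1,4], [1,5], [1,6], [2,3], [2,4], [2,6], [3,4], [3,6], [4,5], [4,6], [5,6]
  2-simplices (12): [0,1,2], [0,1,5], [0,2,3], [0,3,4], [0,4,5], [1,2,4], [1,3,4], [1,3,6], [1,5,6], [2,3,6], [2,4,6], [4,5,6]

so the chain groups are C_0 ≅ Z^7, C_1 ≅ Z^18, C_2 ≅ Z^12.

Boundary ∂_1: C_1 → C_0 sends each edge [p,q] (with p < q) to q − p. For instance
  ∂[0,2] = [2] − [0].
This gives a 7×18 integer matrix of rank 6; reducing to Smith normal form yields diagonal entries (1,1,1,1,1,1).

Boundary ∂_2: C_2 → C_1 sends each 2-simplex [p,q,r] to [q,r] − [p,r] + [p,q]. For instance
  ∂[0,1,2] = [1,2] − [0,2] + [0,1],
  ∂[0,1,5] = [1,5] − [0,5] + [0,1].
This gives a 18×12 integer matrix of rank 12; reducing to Smith normal form yields diagonal entries (1,1,1,1,1,1,1,1,1,1,1,2).

From H_k ≅ ker(∂_k) / im(∂_{k+1}) we obtain:

  H_0: rank C_0 − rank ∂_1 = 7 − 6 = 1, and the invariant factors of ∂_1 are all 1, so H_0 = Z.
  H_1: rank ker ∂_1 − rank ∂_2 = (18 − 6) − 12 = 0, and ∂_2 has invariant factor 2 > 1, so H_1 = Z/2.
  H_2: rank ker ∂_2 − rank ∂_3 = (12 − 12) − 0 = 0, and there is no ∂_3, so H_2 = 0.

As a check, the Euler characteristic is 7 − 18 + 12 = 1, which agrees with 1 − 0 + 0 = 1.
(K is a triangulation of the real projective plane RP^2.)

H_0 = Z,  H_1 = Z/2,  H_2 = 0.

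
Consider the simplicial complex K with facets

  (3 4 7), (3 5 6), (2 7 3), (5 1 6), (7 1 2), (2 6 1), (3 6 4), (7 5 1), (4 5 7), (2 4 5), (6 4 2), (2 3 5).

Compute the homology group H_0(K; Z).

H_0 ≅ Z.

Take the total order 1 < 2 < 3 < 4 < 5 < 6 < 7 on the vertex set. Then K (dimension 2) consists of the simplices:

  0-simplices (7): [1], [2], [3], [4], [5], [6], [7]
  1-simplices (18): [1,2], [1,5], [1,6], [1,7], [2,3], [2,4], [2,5], [2,6], [2,7], [3,4], [3,5], [3,6], [3,7], [4,5], [4,6], [4,7], [5,6], [5,7]
  2-simplices (12): [1,2,6], [1,2,7], [1,5,6], [1,5,7], [2,3,5], [2,3,7], [2,4,5], [2,4,6], [3,4,6], [3,4,7], [3,5,6], [4,5,7]

giving chain groups C_0 ≅ Z^7, C_1 ≅ Z^18, C_2 ≅ Z^12.

Boundary ∂_1: C_1 → C_0 sends each edge [p,q] (with p < q) to q − p. For instance
  ∂[4,7] = [7] − [4].
The 7×18 boundary matrix has rank 6 and Smith normal form diag(1,1,1,1,1,1).

Boundary ∂_2: C_2 → C_1 sends each 2-simplex [p,q,r] to [q,r] − [p,r] + [p,q]. For instance
  ∂[2,4,5] = [4,5] − [2,5] + [2,4],
  ∂[1,2,7] = [2,7] − [1,7] + [1,2].
The resulting 18×12 matrix has rank 12, and its Smith normal form has invariant factors (1,1,1,1,1,1,1,1,1,1,1,2).

Now H_k = ker ∂_k / im ∂_{k+1}, so:

  H_0: rank C_0 − rank ∂_1 = 7 − 6 = 1, and the invariant factors of ∂_1 are all 1, so H_0 = Z.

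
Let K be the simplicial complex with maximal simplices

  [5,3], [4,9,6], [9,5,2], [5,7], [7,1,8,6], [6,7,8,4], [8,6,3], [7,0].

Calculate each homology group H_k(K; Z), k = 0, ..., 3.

Order the vertices as 0 < 1 < 2 < 3 < 4 < 5 < 6 < 7 < 8 < 9. Listing each simplex with vertices in this order, K has dimension 3 with simplices:

  0-simplices (10): [0], [1], [2], [3], [4], [5], [6], [7], [8], [9]
  1-simplices (19): [0,7], [1,6], [1,7], [1,8], [2,5], [2,9], [3,5], [3,6], [3,8], [4,6], [4,7], [4,8], [4,9], [5,7], [5,9], [6,7], [6,8], [6,9], [7,8]
  2-simplices (10): [1,6,7], [1,6,8], [1,7,8], [2,5,9], [3,6,8], [4,6,7], [4,6,8], [4,6,9], [4,7,8], [6,7,8]
  3-simplices (2): [1,6,7,8], [4,6,7,8]

so the chain groups are C_0 ≅ Z^10, C_1 ≅ Z^19, C_2 ≅ Z^10, C_3 ≅ Z^2.

Boundary ∂_1: C_1 → C_0 sends each edge [p,q] (with p < q) to q − p.
As a 10×19 matrix over Z this has rank 9, with invariant factors (1,1,1,1,1,1,1,1,1).

Boundary ∂_2: C_2 → C_1 maps a triangle to the signed sum of its edges. For instance
  ∂[4,6,7] = [6,7] − [4,7] + [4,6],
  ∂[1,7,8] = [7,8] − [1,8] + [1,7].
This gives a 19×10 integer matrix of rank 8; reducing to Smith normal form yields diagonal entries (1,1,1,1,1,1,1,1).

Boundary ∂_3: C_3 → C_2 sends each 3-simplex σ to the alternating sum Σ_i (−1)^i (σ with its i-th vertex removed). For instance
  ∂[4,6,7,8] = [6,7,8] − [4,7,8] + [4,6,8] − [4,6,7],
  ∂[1,6,7,8] = [6,7,8] − [1,7,8] + [1,6,8] − [1,6,7].
The 10×2 boundary matrix has rank 2 and Smith normal form diag(1,1).

From H_k ≅ ker(∂_k) / im(∂_{k+1}) we obtain:

  H_0: rank C_0 − rank ∂_1 = 10 − 9 = 1, and the invariant factors of ∂_1 are all 1, so H_0 ≅ Z.
  H_1: rank ker ∂_1 − rank ∂_2 = (19 − 9) − 8 = 2, and the invariant factors of ∂_2 are all 1, so H_1 ≅ Z^2.
  H_2: rank ker ∂_2 − rank ∂_3 = (10 − 8) − 2 = 0, and the invariant factors of ∂_3 are all 1, so H_2 ≅ 0.
  H_3: rank ker ∂_3 − rank ∂_4 = (2 − 2) − 0 = 0, and there is no ∂_4, so H_3 ≅ 0.

H_0 ≅ Z,  H_1 ≅ Z^2,  H_2 = 0,  H_3 = 0.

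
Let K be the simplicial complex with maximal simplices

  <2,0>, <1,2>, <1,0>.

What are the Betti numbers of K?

b_0 = 1, b_1 = 1.

Fix the vertex order 0 < 1 < 2 and write every simplex with vertices in increasing order. Then dim K = 1 and the simplices of K are:

  0-simplices (3): [0], [1], [2]
  1-simplices (3): [0,1], [0,2], [1,2]

so the chain groups are C_0 ≅ Z^3, C_1 ≅ Z^3.

Boundary ∂_1: C_1 → C_0 maps an edge to its endpoints' difference, ∂[p,q] = q − p. For instance
  ∂[0,2] = [2] − [0].
This gives a 3×3 integer matrix of rank 2; reducing to Smith normal form yields diagonal entries (1,1).

From H_k ≅ ker(∂_k) / im(∂_{k+1}) we obtain:

  H_0: rank C_0 − rank ∂_1 = 3 − 2 = 1, and the invariant factors of ∂_1 are all 1, so H_0 = Z.
  H_1: rank ker ∂_1 − rank ∂_2 = (3 − 2) − 0 = 1, and there is no ∂_2, so H_1 = Z.

As a check, the Euler characteristic is 3 − 3 = 0, which agrees with 1 − 1 = 0.

Hence the Betti numbers are b_0 = 1, b_1 = 1.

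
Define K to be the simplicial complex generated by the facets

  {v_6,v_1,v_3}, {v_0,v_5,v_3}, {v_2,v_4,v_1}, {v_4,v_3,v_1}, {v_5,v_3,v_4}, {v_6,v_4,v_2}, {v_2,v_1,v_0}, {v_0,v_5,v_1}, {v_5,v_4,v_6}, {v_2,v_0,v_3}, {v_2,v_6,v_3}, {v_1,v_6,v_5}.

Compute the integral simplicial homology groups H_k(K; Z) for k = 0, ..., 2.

H_0 ≅ Z,  H_1 ≅ Z/2,  H_2 = 0.

K has 7 vertices, 18 edges, 12 triangles.
rank ∂_0 = 0, rank ∂_1 = 6 ⇒ b_0 = 7 − 0 − 6 = 1; all invariant factors of ∂_1 are 1 so no torsion. So H_0 = Z.
rank ∂_1 = 6, rank ∂_2 = 12 ⇒ b_1 = 18 − 6 − 12 = 0; ∂_2 has invariant factor(s) [2] giving torsion. So H_1 = Z/2.
rank ∂_2 = 12, rank ∂_3 = 0 ⇒ b_2 = 12 − 12 − 0 = 0. So H_2 = 0.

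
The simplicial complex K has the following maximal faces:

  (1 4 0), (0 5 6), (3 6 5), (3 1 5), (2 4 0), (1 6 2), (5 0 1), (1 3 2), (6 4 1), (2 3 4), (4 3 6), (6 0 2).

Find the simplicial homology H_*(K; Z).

K has 7 vertices, 18 edges, 12 triangles.
rank ∂_0 = 0, rank ∂_1 = 6 ⇒ b_0 = 7 − 0 − 6 = 1; all invariant factors of ∂_1 are 1 so no torsion. So H_0 ≅ Z.
rank ∂_1 = 6, rank ∂_2 = 12 ⇒ b_1 = 18 − 6 − 12 = 0; ∂_2 has invariant factor(s) [2] giving torsion. So H_1 ≅ Z/2.
rank ∂_2 = 12, rank ∂_3 = 0 ⇒ b_2 = 12 − 12 − 0 = 0. So H_2 ≅ 0.

H_0 = Z,  H_1 = Z/2,  H_2 = 0.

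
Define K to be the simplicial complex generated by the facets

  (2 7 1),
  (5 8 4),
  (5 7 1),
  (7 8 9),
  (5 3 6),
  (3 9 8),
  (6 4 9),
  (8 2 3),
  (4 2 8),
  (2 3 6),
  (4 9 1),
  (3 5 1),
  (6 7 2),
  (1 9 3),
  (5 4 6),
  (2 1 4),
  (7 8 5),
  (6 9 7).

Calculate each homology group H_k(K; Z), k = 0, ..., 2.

H_0 = Z,  H_1 = Z^2,  H_2 = Z.

We work with the vertex ordering 1 < 2 < 3 < 4 < 5 < 6 < 7 < 8 < 9. The simplices of K, each written with vertices in increasing order, are:

  0-simplices (9): [1], [2], [3], [4], [5], [6], [7], [8], [9]
  1-simplices (27): (27 of them)
  2-simplices (18): [1,2,4], [1,2,7], [1,3,5], [1,3,9], [1,4,9], [1,5,7], [2,3,6], [2,3,8], [2,4,8], [2,6,7], [3,5,6], [3,8,9], [4,5,6], [4,5,8], [4,6,9], [5,7,8], [6,7,9], [7,8,9]

Hence C_0 ≅ Z^9, C_1 ≅ Z^27, C_2 ≅ Z^18.

Boundary ∂_1: C_1 → C_0 is given by ∂[p,q] = [q] − [p]. For instance
  ∂[2,7] = [7] − [2].
This gives a 9×27 integer matrix of rank 8; reducing to Smith normal form yields diagonal entries (1,1,1,1,1,1,1,1).

Boundary ∂_2: C_2 → C_1 maps a triangle to the signed sum of its edges. For instance
  ∂[1,5,7] = [5,7] − [1,7] + [1,5],
  ∂[3,5,6] = [5,6] − [3,6] + [3,5].
The resulting 27×18 matrix has rank 17, and its Smith normal form has invariant factors (1,1,1,1,1,1,1,1,1,1,1,1,1,1,1,1,1).

From H_k ≅ ker(∂_k) / im(∂_{k+1}) we obtain:

  H_0: rank C_0 − rank ∂_1 = 9 − 8 = 1, and the invariant factors of ∂_1 are all 1, so H_0 ≅ Z.
  H_1: rank ker ∂_1 − rank ∂_2 = (27 − 8) − 17 = 2, and the invariant factors of ∂_2 are all 1, so H_1 ≅ Z^2.
  H_2: rank ker ∂_2 − rank ∂_3 = (18 − 17) − 0 = 1, and there is no ∂_3, so H_2 ≅ Z.

(K is a triangulation of the torus T^2.)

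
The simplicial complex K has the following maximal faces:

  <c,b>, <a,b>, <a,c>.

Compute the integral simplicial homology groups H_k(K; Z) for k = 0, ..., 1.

H_0 = Z,  H_1 = Z.

We work with the vertex ordering a < b < c. The simplices of K, each written with vertices in increasing order, are:

  0-simplices (3): a, b, c
  1-simplices (3): ab, ac, bc

giving chain groups C_0 ≅ Z^3, C_1 ≅ Z^3.

∂_1: C_1 → C_0 maps an edge to its endpoints' difference, ∂[p,q] = q − p. For instance
  ∂ac = c − a.
This gives a 3×3 integer matrix of rank 2; reducing to Smith normal form yields diagonal entries (1,1).

Reading off H_k = ker ∂_k / im ∂_{k+1}:

  H_0: rank C_0 − rank ∂_1 = 3 − 2 = 1, and the invariant factors of ∂_1 are all 1, so H_0 ≅ Z.
  H_1: rank ker ∂_1 − rank ∂_2 = (3 − 2) − 0 = 1, and there is no ∂_2, so H_1 ≅ Z.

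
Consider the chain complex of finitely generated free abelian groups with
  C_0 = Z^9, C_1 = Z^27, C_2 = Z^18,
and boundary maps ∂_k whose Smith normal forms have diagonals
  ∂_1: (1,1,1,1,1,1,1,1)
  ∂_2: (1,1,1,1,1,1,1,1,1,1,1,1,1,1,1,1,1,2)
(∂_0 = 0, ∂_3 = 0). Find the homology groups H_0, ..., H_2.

H_0: b_0 = 9 − 0 − 8 = 1; torsion from ∂_1 factors > 1: none. So H_0 = Z.
H_1: b_1 = 27 − 8 − 18 = 1; torsion from ∂_2 factors > 1: [2]. So H_1 = Z ⊕ Z/2Z.
H_2: b_2 = 18 − 18 − 0 = 0; torsion from ∂_3 factors > 1: none. So H_2 = 0.

H_0 = Z,  H_1 = Z ⊕ Z/2Z,  H_2 = 0.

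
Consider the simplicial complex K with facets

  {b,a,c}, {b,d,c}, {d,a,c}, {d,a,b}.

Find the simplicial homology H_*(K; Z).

H_0 ≅ Z,  H_1 = 0,  H_2 ≅ Z.

We work with the vertex ordering a < b < c < d. The simplices of K, each written with vertices in increasing order, are:

  0-simplices (4): a, b, c, d
  1-simplices (6): ab, ac, ad, bc, bd, cd
  2-simplices (4): abc, abd, acd, bcd

giving chain groups C_0 ≅ Z^4, C_1 ≅ Z^6, C_2 ≅ Z^4.

The boundary map ∂_1: C_1 → C_0 sends each edge [p,q] (with p < q) to q − p.
As a 4×6 matrix over Z this has rank 3, with invariant factors (1,1,1).

The boundary map ∂_2: C_2 → C_1 maps a triangle to the signed sum of its edges. For instance
  ∂acd = cd − ad + ac,
  ∂abc = bc − ac + ab.
The resulting 6×4 matrix has rank 3, and its Smith normal form has invariant factors (1,1,1).

From H_k ≅ ker(∂_k) / im(∂_{k+1}) we obtain:

  H_0: rank C_0 − rank ∂_1 = 4 − 3 = 1, and the invariant factors of ∂_1 are all 1, so H_0 ≅ Z.
  H_1: rank ker ∂_1 − rank ∂_2 = (6 − 3) − 3 = 0, and the invariant factors of ∂_2 are all 1, so H_1 ≅ 0.
  H_2: rank ker ∂_2 − rank ∂_3 = (4 − 3) − 0 = 1, and there is no ∂_3, so H_2 ≅ Z.

As a check, the Euler characteristic is 4 − 6 + 4 = 2, which agrees with 1 − 0 + 1 = 2.
(K is a triangulation of the 2-sphere S^2.)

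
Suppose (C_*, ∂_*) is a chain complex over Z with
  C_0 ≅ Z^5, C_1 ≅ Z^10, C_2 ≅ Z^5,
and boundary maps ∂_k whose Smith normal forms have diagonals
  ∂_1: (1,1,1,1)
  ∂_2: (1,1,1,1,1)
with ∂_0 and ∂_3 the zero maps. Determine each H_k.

H_0 = Z,  H_1 = Z,  H_2 = 0.

H_0: b_0 = 5 − 0 − 4 = 1; torsion from ∂_1 factors > 1: none. So H_0 = Z.
H_1: b_1 = 10 − 4 − 5 = 1; torsion from ∂_2 factors > 1: none. So H_1 = Z.
H_2: b_2 = 5 − 5 − 0 = 0; torsion from ∂_3 factors > 1: none. So H_2 = 0.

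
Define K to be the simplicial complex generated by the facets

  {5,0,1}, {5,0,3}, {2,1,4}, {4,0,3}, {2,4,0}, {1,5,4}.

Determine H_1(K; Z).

H_1 ≅ Z.

Take the total order 0 < 1 < 2 < 3 < 4 < 5 on the vertex set. Then K (dimension 2) consists of the simplices:

  0-simplices (6): [0], [1], [2], [3], [4], [5]
  1-simplices (12): [0,1], [0,2], [0,3], [0,4], [0,5], [1,2], [1,4], [1,5], [2,4], [3,4], [3,5], [4,5]
  2-simplices (6): [0,1,5], [0,2,4], [0,3,4], [0,3,5], [1,2,4], [1,4,5]

Hence C_0 ≅ Z^6, C_1 ≅ Z^12, C_2 ≅ Z^6.

Boundary ∂_1: C_1 → C_0 maps an edge to its endpoints' difference, ∂[p,q] = q − p. For instance
  ∂[3,4] = [4] − [3].
The resulting 6×12 matrix has rank 5, and its Smith normal form has invariant factors (1,1,1,1,1).

Boundary ∂_2: C_2 → C_1 sends each 2-simplex [p,q,r] to [q,r] − [p,r] + [p,q]. For instance
  ∂[1,2,4] = [2,4] − [1,4] + [1,2],
  ∂[0,2,4] = [2,4] − [0,4] + [0,2].
The 12×6 boundary matrix has rank 6 and Smith normal form diag(1,1,1,1,1,1).

Now H_k = ker ∂_k / im ∂_{k+1}, so:

  H_1: rank ker ∂_1 − rank ∂_2 = (12 − 5) − 6 = 1, and the invariant factors of ∂_2 are all 1, so H_1 ≅ Z.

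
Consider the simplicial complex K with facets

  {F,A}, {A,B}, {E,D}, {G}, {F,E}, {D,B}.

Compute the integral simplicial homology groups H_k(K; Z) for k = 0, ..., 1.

H_0 = Z^2,  H_1 = Z.

Take the total order A < B < D < E < F < G on the vertex set. Then K (dimension 1) consists of the simplices:

  0-simplices (6): A, B, D, E, F, G
  1-simplices (5): AB, AF, BD, DE, EF

so the chain groups are C_0 ≅ Z^6, C_1 ≅ Z^5.

The boundary map ∂_1: C_1 → C_0 maps an edge to its endpoints' difference, ∂[p,q] = q − p.
As a 6×5 matrix over Z this has rank 4, with invariant factors (1,1,1,1).

Now H_k = ker ∂_k / im ∂_{k+1}, so:

  H_0: rank C_0 − rank ∂_1 = 6 − 4 = 2, and the invariant factors of ∂_1 are all 1, so H_0 ≅ Z^2.
  H_1: rank ker ∂_1 − rank ∂_2 = (5 − 4) − 0 = 1, and there is no ∂_2, so H_1 ≅ Z.

As a check, the Euler characteristic is 6 − 5 = 1, which agrees with 2 − 1 = 1.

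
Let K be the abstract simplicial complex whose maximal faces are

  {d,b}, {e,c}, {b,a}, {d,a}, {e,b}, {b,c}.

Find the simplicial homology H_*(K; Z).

H_0 = Z,  H_1 = Z^2.

Order the vertices as a < b < c < d < e. Listing each simplex with vertices in this order, K has dimension 1 with simplices:

  0-simplices (5): a, b, c, d, e
  1-simplices (6): ab, ad, bc, bd, be, ce

Hence C_0 ≅ Z^5, C_1 ≅ Z^6.

Boundary ∂_1: C_1 → C_0 maps an edge to its endpoints' difference, ∂[p,q] = q − p. For instance
  ∂ab = b − a.
This gives a 5×6 integer matrix of rank 4; reducing to Smith normal form yields diagonal entries (1,1,1,1).

Computing H_k = (kernel of ∂_k) / (image of ∂_{k+1}):

  H_0: rank C_0 − rank ∂_1 = 5 − 4 = 1, and the invariant factors of ∂_1 are all 1, so H_0 ≅ Z.
  H_1: rank ker ∂_1 − rank ∂_2 = (6 − 4) − 0 = 2, and there is no ∂_2, so H_1 ≅ Z^2.

As a check, the Euler characteristic is 5 − 6 = -1, which agrees with 1 − 2 = -1.
(K is a triangulation of a wedge of 2 circles.)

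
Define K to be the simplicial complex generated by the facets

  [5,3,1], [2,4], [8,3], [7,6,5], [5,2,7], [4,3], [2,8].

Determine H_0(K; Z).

Order the vertices as 1 < 2 < 3 < 4 < 5 < 6 < 7 < 8. Listing each simplex with vertices in this order, K has dimension 2 with simplices:

  0-simplices (8): [1], [2], [3], [4], [5], [6], [7], [8]
  1-simplices (12): [1,3], [1,5], [2,4], [2,5], [2,7], [2,8], [3,4], [3,5], [3,8], [5,6], [5,7], [6,7]
  2-simplices (3): [1,3,5], [2,5,7], [5,6,7]

so the chain groups are C_0 ≅ Z^8, C_1 ≅ Z^12, C_2 ≅ Z^3.

∂_1: C_1 → C_0 is given by ∂[p,q] = [q] − [p].
This gives a 8×12 integer matrix of rank 7; reducing to Smith normal form yields diagonal entries (1,1,1,1,1,1,1).

Boundary ∂_2: C_2 → C_1 sends each 2-simplex [p,q,r] to [q,r] − [p,r] + [p,q]. For instance
  ∂[2,5,7] = [5,7] − [2,7] + [2,5],
  ∂[1,3,5] = [3,5] − [1,5] + [1,3].
As a 12×3 matrix over Z this has rank 3, with invariant factors (1,1,1).

From H_k ≅ ker(∂_k) / im(∂_{k+1}) we obtain:

  H_0: rank C_0 − rank ∂_1 = 8 − 7 = 1, and the invariant factors of ∂_1 are all 1, so H_0 = Z.

H_0 ≅ Z.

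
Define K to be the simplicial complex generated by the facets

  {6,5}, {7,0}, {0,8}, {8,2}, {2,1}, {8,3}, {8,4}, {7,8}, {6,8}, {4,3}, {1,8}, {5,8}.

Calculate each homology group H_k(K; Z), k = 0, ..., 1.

H_0 ≅ Z,  H_1 ≅ Z^4.

Order the vertices as 0 < 1 < 2 < 3 < 4 < 5 < 6 < 7 < 8. Listing each simplex with vertices in this order, K has dimension 1 with simplices:

  0-simplices (9): [0], [1], [2], [3], [4], [5], [6], [7], [8]
  1-simplices (12): [0,7], [0,8], [1,2], [1,8], [2,8], [3,4], [3,8], [4,8], [5,6], [5,8], [6,8], [7,8]

Hence C_0 ≅ Z^9, C_1 ≅ Z^12.

The boundary map ∂_1: C_1 → C_0 maps an edge to its endpoints' difference, ∂[p,q] = q − p. For instance
  ∂[7,8] = [8] − [7].
As a 9×12 matrix over Z this has rank 8, with invariant factors (1,1,1,1,1,1,1,1).

Computing H_k = (kernel of ∂_k) / (image of ∂_{k+1}):

  H_0: rank C_0 − rank ∂_1 = 9 − 8 = 1, and the invariant factors of ∂_1 are all 1, so H_0 ≅ Z.
  H_1: rank ker ∂_1 − rank ∂_2 = (12 − 8) − 0 = 4, and there is no ∂_2, so H_1 ≅ Z^4.

(K is a triangulation of a wedge of 4 circles.)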